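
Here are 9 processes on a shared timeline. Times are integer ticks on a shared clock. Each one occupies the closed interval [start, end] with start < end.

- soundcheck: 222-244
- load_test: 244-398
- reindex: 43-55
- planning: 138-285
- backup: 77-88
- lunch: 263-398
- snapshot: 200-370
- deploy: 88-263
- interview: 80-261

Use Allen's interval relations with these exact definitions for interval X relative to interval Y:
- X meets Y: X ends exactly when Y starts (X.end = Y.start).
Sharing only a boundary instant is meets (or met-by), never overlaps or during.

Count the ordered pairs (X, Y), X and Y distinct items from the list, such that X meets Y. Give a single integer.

Checking all 72 ordered pairs for relation 'meets'; matching pairs in alphabetical order:
(backup, deploy): backup meets deploy ✓
(deploy, lunch): deploy meets lunch ✓
(soundcheck, load_test): soundcheck meets load_test ✓
Count: 3.

3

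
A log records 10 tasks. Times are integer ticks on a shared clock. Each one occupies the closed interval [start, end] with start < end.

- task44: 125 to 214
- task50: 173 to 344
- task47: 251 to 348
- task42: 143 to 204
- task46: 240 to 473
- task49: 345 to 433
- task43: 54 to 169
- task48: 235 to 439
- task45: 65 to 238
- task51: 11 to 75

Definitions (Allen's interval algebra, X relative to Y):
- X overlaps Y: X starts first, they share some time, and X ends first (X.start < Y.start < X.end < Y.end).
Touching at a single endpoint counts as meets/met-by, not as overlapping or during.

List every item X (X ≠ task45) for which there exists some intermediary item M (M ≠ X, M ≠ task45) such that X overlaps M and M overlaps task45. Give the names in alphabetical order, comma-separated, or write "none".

Target task45 = [65, 238].
Intermediaries M with M overlaps task45: task43, task51.
Via task43 — items with X overlaps task43: task51.
Via task51 — items with X overlaps task51: none.
Union: task51.

task51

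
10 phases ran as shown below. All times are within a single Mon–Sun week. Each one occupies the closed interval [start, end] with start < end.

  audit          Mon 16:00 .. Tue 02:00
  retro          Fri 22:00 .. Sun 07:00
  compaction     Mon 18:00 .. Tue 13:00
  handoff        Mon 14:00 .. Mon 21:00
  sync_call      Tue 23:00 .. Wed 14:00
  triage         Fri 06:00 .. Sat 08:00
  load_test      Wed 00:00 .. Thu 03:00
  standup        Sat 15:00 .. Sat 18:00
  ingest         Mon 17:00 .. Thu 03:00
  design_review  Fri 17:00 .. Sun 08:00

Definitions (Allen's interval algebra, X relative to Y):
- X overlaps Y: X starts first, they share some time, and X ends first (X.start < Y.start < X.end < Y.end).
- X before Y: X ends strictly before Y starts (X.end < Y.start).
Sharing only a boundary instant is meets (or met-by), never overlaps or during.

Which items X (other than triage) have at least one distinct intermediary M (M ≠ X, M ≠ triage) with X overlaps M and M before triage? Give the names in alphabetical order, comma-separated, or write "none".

audit, handoff, sync_call

Target triage = [Fri 06:00, Sat 08:00].
Intermediaries M with M before triage: audit, compaction, handoff, ingest, load_test, sync_call.
Via audit — items with X overlaps audit: handoff.
Via compaction — items with X overlaps compaction: audit, handoff.
Via handoff — items with X overlaps handoff: none.
Via ingest — items with X overlaps ingest: audit, handoff.
Via load_test — items with X overlaps load_test: sync_call.
Via sync_call — items with X overlaps sync_call: none.
Union: audit, handoff, sync_call.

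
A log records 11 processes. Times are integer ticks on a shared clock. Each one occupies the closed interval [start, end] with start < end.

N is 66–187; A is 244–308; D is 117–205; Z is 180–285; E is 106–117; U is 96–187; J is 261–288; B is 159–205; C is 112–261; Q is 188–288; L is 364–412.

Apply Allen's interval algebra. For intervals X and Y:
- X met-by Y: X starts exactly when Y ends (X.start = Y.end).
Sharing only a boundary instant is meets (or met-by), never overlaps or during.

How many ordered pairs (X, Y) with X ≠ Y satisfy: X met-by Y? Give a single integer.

Checking all 110 ordered pairs for relation 'met-by'; matching pairs in alphabetical order:
(D, E): D met-by E ✓
(J, C): J met-by C ✓
Count: 2.

2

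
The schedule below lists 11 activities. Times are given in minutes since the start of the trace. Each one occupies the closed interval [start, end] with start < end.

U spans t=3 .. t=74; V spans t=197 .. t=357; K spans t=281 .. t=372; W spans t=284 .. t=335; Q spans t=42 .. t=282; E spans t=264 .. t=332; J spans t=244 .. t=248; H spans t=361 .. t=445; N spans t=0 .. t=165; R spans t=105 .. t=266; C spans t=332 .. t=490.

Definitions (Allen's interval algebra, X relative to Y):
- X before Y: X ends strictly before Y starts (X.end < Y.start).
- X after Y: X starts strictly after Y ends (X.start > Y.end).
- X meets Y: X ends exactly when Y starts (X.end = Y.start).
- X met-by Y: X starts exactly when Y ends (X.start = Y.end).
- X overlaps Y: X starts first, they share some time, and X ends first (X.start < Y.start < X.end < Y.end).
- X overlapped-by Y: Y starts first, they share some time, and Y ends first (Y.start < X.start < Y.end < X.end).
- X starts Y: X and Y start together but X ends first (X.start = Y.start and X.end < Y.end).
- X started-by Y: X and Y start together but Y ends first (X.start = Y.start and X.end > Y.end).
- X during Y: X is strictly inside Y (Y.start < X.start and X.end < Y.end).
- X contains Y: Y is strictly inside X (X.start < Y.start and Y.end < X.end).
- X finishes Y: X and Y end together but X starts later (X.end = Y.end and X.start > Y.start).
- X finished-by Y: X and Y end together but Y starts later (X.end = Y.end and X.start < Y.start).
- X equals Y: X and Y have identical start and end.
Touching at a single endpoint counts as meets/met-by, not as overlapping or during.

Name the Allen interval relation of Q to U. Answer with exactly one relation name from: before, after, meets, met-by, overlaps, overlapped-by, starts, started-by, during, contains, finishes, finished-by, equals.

overlapped-by

Q = [t=42, t=282]; U = [t=3, t=74].
Compare endpoints: Q.start > U.start, Q.start < U.end, Q.end > U.start, Q.end > U.end.
That pattern is 'overlapped-by'.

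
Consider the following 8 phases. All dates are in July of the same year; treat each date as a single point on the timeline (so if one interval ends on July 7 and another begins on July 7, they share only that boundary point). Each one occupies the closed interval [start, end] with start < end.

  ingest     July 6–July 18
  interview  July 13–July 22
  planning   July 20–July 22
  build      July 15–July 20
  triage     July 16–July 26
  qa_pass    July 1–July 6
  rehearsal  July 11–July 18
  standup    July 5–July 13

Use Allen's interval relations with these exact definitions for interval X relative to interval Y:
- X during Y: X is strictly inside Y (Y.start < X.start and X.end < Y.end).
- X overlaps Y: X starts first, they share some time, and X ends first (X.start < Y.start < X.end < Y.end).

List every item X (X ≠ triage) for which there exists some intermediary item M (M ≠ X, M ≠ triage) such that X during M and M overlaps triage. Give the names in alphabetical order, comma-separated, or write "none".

build

Target triage = [July 16, July 26].
Intermediaries M with M overlaps triage: build, ingest, interview, rehearsal.
Via build — items with X during build: none.
Via ingest — items with X during ingest: none.
Via interview — items with X during interview: build.
Via rehearsal — items with X during rehearsal: none.
Union: build.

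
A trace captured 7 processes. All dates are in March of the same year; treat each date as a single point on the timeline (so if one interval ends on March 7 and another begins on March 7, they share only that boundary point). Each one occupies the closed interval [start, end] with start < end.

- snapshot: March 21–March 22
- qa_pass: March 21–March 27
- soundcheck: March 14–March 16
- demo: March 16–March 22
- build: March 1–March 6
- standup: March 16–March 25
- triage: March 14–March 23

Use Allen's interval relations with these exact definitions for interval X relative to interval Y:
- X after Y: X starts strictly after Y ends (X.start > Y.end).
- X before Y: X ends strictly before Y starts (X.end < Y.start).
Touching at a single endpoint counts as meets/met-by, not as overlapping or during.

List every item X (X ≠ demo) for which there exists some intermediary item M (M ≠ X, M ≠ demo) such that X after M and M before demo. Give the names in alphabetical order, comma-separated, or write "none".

Target demo = [March 16, March 22].
Intermediaries M with M before demo: build.
Via build — items with X after build: qa_pass, snapshot, soundcheck, standup, triage.
Union: qa_pass, snapshot, soundcheck, standup, triage.

qa_pass, snapshot, soundcheck, standup, triage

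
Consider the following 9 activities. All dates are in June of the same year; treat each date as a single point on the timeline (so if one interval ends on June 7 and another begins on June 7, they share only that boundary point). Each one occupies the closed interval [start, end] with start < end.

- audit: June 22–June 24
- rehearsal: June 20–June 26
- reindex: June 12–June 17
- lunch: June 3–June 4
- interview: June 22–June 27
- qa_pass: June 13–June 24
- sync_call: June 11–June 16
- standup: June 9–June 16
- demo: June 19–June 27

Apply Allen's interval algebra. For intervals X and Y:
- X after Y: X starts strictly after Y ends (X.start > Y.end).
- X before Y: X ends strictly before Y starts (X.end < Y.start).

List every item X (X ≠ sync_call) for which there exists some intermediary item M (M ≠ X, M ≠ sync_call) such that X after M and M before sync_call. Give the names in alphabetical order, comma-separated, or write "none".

audit, demo, interview, qa_pass, rehearsal, reindex, standup

Target sync_call = [June 11, June 16].
Intermediaries M with M before sync_call: lunch.
Via lunch — items with X after lunch: audit, demo, interview, qa_pass, rehearsal, reindex, standup.
Union: audit, demo, interview, qa_pass, rehearsal, reindex, standup.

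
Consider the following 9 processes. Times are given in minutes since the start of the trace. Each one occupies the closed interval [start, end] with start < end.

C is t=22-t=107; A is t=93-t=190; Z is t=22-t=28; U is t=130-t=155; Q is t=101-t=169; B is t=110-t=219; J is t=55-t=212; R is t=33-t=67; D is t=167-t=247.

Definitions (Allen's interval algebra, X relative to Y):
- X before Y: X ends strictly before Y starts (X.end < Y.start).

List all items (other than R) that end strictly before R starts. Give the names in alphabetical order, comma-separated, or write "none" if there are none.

Target R = [t=33, t=67].
A [t=93, t=190] → after → no.
B [t=110, t=219] → after → no.
C [t=22, t=107] → contains → no.
D [t=167, t=247] → after → no.
J [t=55, t=212] → overlapped-by → no.
Q [t=101, t=169] → after → no.
U [t=130, t=155] → after → no.
Z [t=22, t=28] → before → yes.
Result: Z.

Z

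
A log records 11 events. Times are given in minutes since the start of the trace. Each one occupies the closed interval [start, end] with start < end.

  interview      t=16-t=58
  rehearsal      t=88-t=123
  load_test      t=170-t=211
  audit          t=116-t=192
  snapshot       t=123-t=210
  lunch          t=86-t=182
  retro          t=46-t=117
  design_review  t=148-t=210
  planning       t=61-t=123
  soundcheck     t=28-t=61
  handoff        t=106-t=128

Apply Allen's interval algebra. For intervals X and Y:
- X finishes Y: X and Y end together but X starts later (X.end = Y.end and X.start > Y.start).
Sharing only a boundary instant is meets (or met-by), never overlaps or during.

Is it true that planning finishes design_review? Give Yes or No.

No

planning = [t=61, t=123], design_review = [t=148, t=210].
Actual relation of planning to design_review: before.
Asked whether 'finishes' holds → No.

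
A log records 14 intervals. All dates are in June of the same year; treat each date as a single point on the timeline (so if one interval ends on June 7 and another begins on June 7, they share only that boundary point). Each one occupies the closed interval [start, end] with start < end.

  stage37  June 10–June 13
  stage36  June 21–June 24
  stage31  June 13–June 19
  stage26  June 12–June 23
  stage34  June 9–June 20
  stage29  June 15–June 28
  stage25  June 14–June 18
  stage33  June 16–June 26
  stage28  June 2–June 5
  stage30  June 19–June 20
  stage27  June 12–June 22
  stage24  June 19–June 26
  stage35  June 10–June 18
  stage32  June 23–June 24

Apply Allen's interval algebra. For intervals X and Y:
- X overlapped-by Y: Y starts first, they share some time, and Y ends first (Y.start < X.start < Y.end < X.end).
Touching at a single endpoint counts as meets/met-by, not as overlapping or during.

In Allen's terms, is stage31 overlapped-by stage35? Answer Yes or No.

Yes

stage31 = [June 13, June 19], stage35 = [June 10, June 18].
Actual relation of stage31 to stage35: overlapped-by.
Asked whether 'overlapped-by' holds → Yes.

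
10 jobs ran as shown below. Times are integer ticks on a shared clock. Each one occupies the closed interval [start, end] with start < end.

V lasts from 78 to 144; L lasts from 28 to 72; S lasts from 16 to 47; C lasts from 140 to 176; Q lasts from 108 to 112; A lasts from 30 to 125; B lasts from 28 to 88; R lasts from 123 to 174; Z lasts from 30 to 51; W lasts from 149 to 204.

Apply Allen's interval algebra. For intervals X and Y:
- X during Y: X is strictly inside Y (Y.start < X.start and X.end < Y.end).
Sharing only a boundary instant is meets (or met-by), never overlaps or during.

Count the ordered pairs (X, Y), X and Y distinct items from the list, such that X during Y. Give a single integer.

Checking all 90 ordered pairs for relation 'during'; matching pairs in alphabetical order:
(Q, A): Q during A ✓
(Q, V): Q during V ✓
(Z, B): Z during B ✓
(Z, L): Z during L ✓
Count: 4.

4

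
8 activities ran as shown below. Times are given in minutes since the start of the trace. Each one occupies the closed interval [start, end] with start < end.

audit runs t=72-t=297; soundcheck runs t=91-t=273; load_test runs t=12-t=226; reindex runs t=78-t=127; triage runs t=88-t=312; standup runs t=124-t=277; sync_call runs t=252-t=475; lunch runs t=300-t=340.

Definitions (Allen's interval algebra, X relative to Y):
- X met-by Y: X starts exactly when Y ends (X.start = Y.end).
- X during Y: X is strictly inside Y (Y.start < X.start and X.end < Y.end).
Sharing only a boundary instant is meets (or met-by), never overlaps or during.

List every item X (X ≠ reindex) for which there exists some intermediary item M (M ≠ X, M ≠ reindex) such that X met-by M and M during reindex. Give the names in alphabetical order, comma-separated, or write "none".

none

Target reindex = [t=78, t=127].
Intermediaries M with M during reindex: none.
Union: none.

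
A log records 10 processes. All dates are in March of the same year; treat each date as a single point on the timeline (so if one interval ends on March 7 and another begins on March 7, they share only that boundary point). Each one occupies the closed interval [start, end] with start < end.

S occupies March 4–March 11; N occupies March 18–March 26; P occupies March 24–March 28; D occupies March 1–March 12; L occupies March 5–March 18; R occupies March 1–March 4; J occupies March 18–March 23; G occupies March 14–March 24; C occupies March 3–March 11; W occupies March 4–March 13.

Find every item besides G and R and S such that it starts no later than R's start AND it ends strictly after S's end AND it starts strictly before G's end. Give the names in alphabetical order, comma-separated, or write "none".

D

Conditions: its start is no later than R's start (X.start <= March 1) AND its end is strictly after S's end (X.end > March 11) AND its start is strictly before G's end (X.start < March 24).
C: start March 3 <= March 1? ✗; end March 11 > March 11? ✗; start March 3 < March 24? ✓ → no.
D: start March 1 <= March 1? ✓; end March 12 > March 11? ✓; start March 1 < March 24? ✓ → yes.
J: start March 18 <= March 1? ✗; end March 23 > March 11? ✓; start March 18 < March 24? ✓ → no.
L: start March 5 <= March 1? ✗; end March 18 > March 11? ✓; start March 5 < March 24? ✓ → no.
N: start March 18 <= March 1? ✗; end March 26 > March 11? ✓; start March 18 < March 24? ✓ → no.
P: start March 24 <= March 1? ✗; end March 28 > March 11? ✓; start March 24 < March 24? ✗ → no.
W: start March 4 <= March 1? ✗; end March 13 > March 11? ✓; start March 4 < March 24? ✓ → no.
Result: D.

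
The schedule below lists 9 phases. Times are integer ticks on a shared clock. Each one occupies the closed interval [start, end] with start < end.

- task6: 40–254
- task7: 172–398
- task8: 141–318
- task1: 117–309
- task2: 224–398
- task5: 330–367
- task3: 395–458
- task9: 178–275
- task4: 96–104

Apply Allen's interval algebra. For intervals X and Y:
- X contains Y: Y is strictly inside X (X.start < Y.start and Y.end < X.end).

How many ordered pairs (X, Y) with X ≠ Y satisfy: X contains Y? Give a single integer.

Checking all 72 ordered pairs for relation 'contains'; matching pairs in alphabetical order:
(task1, task9): task1 contains task9 ✓
(task2, task5): task2 contains task5 ✓
(task6, task4): task6 contains task4 ✓
(task7, task5): task7 contains task5 ✓
(task7, task9): task7 contains task9 ✓
(task8, task9): task8 contains task9 ✓
Count: 6.

6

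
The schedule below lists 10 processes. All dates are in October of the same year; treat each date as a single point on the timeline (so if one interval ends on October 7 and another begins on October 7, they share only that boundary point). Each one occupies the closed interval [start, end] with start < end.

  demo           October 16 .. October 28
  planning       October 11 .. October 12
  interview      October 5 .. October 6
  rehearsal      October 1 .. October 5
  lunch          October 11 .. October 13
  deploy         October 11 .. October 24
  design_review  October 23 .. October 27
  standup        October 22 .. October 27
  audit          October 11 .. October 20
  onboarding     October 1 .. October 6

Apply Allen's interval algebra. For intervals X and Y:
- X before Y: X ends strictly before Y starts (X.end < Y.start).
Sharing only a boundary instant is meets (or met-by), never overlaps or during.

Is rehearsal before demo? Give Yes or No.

Yes

rehearsal = [October 1, October 5], demo = [October 16, October 28].
Actual relation of rehearsal to demo: before.
Asked whether 'before' holds → Yes.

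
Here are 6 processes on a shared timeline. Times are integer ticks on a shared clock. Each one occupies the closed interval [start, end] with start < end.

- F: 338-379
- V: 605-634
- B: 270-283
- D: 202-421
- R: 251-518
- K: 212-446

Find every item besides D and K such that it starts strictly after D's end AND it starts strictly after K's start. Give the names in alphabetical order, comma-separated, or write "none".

V

Conditions: its start is strictly after D's end (X.start > 421) AND its start is strictly after K's start (X.start > 212).
B: start 270 > 421? ✗; start 270 > 212? ✓ → no.
F: start 338 > 421? ✗; start 338 > 212? ✓ → no.
R: start 251 > 421? ✗; start 251 > 212? ✓ → no.
V: start 605 > 421? ✓; start 605 > 212? ✓ → yes.
Result: V.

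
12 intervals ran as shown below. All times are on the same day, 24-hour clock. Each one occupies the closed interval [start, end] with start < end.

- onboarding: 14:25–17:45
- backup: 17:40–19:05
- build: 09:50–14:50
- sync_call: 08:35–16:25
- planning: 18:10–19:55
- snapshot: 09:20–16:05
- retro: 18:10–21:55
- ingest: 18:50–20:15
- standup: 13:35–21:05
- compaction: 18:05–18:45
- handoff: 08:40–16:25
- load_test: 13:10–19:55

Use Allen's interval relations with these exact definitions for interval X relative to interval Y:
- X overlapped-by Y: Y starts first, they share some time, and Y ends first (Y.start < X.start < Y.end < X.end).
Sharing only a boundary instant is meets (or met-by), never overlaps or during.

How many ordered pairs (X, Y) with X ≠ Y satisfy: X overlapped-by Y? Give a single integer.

23

Checking all 132 ordered pairs for relation 'overlapped-by'; matching pairs in alphabetical order:
(backup, onboarding): backup overlapped-by onboarding ✓
(ingest, backup): ingest overlapped-by backup ✓
(ingest, load_test): ingest overlapped-by load_test ✓
(ingest, planning): ingest overlapped-by planning ✓
(load_test, build): load_test overlapped-by build ✓
(load_test, handoff): load_test overlapped-by handoff ✓
(load_test, snapshot): load_test overlapped-by snapshot ✓
(load_test, sync_call): load_test overlapped-by sync_call ✓
(onboarding, build): onboarding overlapped-by build ✓
(onboarding, handoff): onboarding overlapped-by handoff ✓
(onboarding, snapshot): onboarding overlapped-by snapshot ✓
(onboarding, sync_call): onboarding overlapped-by sync_call ✓
(planning, backup): planning overlapped-by backup ✓
(planning, compaction): planning overlapped-by compaction ✓
(retro, backup): retro overlapped-by backup ✓
(retro, compaction): retro overlapped-by compaction ✓
(retro, load_test): retro overlapped-by load_test ✓
(retro, standup): retro overlapped-by standup ✓
(standup, build): standup overlapped-by build ✓
(standup, handoff): standup overlapped-by handoff ✓
(standup, load_test): standup overlapped-by load_test ✓
(standup, snapshot): standup overlapped-by snapshot ✓
(standup, sync_call): standup overlapped-by sync_call ✓
Count: 23.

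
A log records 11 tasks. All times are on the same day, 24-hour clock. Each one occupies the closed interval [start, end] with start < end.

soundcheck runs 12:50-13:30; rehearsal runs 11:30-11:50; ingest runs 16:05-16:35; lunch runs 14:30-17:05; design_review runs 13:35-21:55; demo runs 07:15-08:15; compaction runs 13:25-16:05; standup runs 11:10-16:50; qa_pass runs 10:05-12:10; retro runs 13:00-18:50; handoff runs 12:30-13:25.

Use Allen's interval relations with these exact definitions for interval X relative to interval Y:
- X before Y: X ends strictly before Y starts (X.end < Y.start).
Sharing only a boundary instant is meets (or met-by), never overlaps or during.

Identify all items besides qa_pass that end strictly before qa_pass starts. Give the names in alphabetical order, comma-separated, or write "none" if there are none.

Target qa_pass = [10:05, 12:10].
compaction [13:25, 16:05] → after → no.
demo [07:15, 08:15] → before → yes.
design_review [13:35, 21:55] → after → no.
handoff [12:30, 13:25] → after → no.
ingest [16:05, 16:35] → after → no.
lunch [14:30, 17:05] → after → no.
rehearsal [11:30, 11:50] → during → no.
retro [13:00, 18:50] → after → no.
soundcheck [12:50, 13:30] → after → no.
standup [11:10, 16:50] → overlapped-by → no.
Result: demo.

demo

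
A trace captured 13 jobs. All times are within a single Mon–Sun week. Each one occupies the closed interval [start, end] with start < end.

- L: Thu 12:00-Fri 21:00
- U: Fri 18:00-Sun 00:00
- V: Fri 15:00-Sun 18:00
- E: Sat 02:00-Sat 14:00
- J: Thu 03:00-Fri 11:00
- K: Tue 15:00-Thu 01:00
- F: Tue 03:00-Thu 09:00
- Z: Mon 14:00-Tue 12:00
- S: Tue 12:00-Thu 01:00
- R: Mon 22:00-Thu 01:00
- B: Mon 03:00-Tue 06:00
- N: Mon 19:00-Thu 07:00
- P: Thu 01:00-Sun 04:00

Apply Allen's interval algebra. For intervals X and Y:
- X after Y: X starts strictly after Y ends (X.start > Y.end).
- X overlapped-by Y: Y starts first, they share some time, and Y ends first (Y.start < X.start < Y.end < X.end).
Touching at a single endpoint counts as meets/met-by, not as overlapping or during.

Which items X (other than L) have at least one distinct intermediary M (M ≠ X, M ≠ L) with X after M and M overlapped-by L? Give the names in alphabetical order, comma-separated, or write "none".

Target L = [Thu 12:00, Fri 21:00].
Intermediaries M with M overlapped-by L: U, V.
Via U — items with X after U: none.
Via V — items with X after V: none.
Union: none.

none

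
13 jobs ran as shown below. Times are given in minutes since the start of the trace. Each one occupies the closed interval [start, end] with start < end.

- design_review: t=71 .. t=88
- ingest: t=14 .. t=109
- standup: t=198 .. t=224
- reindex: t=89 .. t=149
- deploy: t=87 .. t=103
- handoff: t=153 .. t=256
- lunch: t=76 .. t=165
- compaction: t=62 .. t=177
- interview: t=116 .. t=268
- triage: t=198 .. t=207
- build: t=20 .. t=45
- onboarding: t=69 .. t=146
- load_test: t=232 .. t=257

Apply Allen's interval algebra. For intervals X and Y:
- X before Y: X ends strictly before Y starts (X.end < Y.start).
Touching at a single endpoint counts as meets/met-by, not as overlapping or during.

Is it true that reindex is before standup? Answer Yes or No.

Yes

reindex = [t=89, t=149], standup = [t=198, t=224].
Actual relation of reindex to standup: before.
Asked whether 'before' holds → Yes.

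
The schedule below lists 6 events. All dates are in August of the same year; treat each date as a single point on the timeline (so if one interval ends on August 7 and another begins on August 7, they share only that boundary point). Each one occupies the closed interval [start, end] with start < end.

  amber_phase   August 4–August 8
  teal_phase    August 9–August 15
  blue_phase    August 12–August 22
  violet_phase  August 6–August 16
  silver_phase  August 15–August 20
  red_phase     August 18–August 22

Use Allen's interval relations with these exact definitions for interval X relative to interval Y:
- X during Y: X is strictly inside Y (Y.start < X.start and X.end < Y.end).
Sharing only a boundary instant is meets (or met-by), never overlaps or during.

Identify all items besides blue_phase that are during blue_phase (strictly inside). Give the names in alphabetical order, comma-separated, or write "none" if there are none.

silver_phase

Target blue_phase = [August 12, August 22].
amber_phase [August 4, August 8] → before → no.
red_phase [August 18, August 22] → finishes → no.
silver_phase [August 15, August 20] → during → yes.
teal_phase [August 9, August 15] → overlaps → no.
violet_phase [August 6, August 16] → overlaps → no.
Result: silver_phase.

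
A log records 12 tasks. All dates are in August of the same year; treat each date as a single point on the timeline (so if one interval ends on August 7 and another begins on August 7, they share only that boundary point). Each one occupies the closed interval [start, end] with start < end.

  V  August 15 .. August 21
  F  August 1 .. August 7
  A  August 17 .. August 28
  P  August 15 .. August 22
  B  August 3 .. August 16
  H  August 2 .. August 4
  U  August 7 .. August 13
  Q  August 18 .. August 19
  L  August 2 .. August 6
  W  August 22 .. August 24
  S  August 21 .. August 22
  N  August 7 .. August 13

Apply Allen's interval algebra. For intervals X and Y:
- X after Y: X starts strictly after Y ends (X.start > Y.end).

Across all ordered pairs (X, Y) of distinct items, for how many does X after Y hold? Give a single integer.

Checking all 132 ordered pairs for relation 'after'; matching pairs in alphabetical order:
(A, B): A after B ✓
(A, F): A after F ✓
(A, H): A after H ✓
(A, L): A after L ✓
(A, N): A after N ✓
(A, U): A after U ✓
(N, H): N after H ✓
(N, L): N after L ✓
(P, F): P after F ✓
(P, H): P after H ✓
(P, L): P after L ✓
(P, N): P after N ✓
(P, U): P after U ✓
(Q, B): Q after B ✓
(Q, F): Q after F ✓
(Q, H): Q after H ✓
(Q, L): Q after L ✓
(Q, N): Q after N ✓
(Q, U): Q after U ✓
(S, B): S after B ✓
(S, F): S after F ✓
(S, H): S after H ✓
(S, L): S after L ✓
(S, N): S after N ✓
... plus 17 further pairs not listed.
Count: 41.

41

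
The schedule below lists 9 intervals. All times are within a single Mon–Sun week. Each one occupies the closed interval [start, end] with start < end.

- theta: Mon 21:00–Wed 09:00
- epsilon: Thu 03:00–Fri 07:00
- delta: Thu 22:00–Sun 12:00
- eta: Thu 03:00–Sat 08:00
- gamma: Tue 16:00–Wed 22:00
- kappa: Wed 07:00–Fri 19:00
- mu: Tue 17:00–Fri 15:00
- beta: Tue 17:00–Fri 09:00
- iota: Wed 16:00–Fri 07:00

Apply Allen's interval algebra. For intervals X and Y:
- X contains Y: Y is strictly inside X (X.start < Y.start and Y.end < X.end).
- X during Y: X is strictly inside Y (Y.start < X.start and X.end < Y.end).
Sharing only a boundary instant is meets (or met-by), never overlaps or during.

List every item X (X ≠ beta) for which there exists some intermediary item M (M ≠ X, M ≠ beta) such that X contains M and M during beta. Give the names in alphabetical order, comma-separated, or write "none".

kappa, mu

Target beta = [Tue 17:00, Fri 09:00].
Intermediaries M with M during beta: epsilon, iota.
Via epsilon — items with X contains epsilon: kappa, mu.
Via iota — items with X contains iota: kappa, mu.
Union: kappa, mu.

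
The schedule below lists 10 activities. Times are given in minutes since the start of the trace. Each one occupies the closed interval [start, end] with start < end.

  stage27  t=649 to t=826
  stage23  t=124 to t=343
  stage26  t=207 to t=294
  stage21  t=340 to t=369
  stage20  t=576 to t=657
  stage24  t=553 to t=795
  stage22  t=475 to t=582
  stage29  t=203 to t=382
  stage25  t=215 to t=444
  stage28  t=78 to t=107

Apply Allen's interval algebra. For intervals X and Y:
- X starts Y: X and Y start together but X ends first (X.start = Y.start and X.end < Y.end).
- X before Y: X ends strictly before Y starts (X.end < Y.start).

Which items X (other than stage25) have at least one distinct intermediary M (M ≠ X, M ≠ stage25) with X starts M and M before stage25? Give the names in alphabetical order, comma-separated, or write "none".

none

Target stage25 = [t=215, t=444].
Intermediaries M with M before stage25: stage28.
Via stage28 — items with X starts stage28: none.
Union: none.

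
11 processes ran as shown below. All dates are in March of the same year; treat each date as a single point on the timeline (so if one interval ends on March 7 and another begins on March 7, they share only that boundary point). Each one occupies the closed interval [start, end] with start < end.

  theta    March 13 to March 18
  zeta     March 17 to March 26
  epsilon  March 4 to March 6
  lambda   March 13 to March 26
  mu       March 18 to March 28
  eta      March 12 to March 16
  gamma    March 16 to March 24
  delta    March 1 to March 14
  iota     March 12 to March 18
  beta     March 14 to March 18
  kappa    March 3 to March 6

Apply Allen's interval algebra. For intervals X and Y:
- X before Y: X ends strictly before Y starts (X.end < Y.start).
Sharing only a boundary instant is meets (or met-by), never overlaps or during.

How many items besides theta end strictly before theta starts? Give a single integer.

2

Target theta = [March 13, March 18].
beta [March 14, March 18] → finishes → no.
delta [March 1, March 14] → overlaps → no.
epsilon [March 4, March 6] → before → counts.
eta [March 12, March 16] → overlaps → no.
gamma [March 16, March 24] → overlapped-by → no.
iota [March 12, March 18] → finished-by → no.
kappa [March 3, March 6] → before → counts.
lambda [March 13, March 26] → started-by → no.
mu [March 18, March 28] → met-by → no.
zeta [March 17, March 26] → overlapped-by → no.
Total: 2.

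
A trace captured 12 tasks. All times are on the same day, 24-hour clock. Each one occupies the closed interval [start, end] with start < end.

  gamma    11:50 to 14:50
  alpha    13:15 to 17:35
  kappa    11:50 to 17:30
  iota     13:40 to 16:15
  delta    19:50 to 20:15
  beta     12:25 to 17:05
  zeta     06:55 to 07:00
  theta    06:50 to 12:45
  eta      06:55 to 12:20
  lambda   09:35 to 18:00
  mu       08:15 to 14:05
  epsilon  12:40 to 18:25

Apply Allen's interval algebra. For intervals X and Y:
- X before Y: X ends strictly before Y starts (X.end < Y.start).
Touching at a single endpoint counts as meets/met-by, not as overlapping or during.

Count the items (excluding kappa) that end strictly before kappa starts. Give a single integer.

Target kappa = [11:50, 17:30].
alpha [13:15, 17:35] → overlapped-by → no.
beta [12:25, 17:05] → during → no.
delta [19:50, 20:15] → after → no.
epsilon [12:40, 18:25] → overlapped-by → no.
eta [06:55, 12:20] → overlaps → no.
gamma [11:50, 14:50] → starts → no.
iota [13:40, 16:15] → during → no.
lambda [09:35, 18:00] → contains → no.
mu [08:15, 14:05] → overlaps → no.
theta [06:50, 12:45] → overlaps → no.
zeta [06:55, 07:00] → before → counts.
Total: 1.

1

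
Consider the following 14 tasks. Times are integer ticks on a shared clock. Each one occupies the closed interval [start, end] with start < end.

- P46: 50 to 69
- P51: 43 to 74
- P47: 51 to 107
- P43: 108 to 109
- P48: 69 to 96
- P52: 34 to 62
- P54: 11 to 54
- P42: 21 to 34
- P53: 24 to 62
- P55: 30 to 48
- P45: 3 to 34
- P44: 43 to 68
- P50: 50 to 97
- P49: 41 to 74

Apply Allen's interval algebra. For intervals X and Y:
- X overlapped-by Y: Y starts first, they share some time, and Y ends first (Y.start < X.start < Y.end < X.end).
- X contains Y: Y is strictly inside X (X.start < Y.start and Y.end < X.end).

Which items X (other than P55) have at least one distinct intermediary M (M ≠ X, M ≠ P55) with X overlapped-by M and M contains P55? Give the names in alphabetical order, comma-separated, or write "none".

Target P55 = [30, 48].
Intermediaries M with M contains P55: P53, P54.
Via P53 — items with X overlapped-by P53: P44, P46, P47, P49, P50, P51.
Via P54 — items with X overlapped-by P54: P44, P46, P47, P49, P50, P51, P52, P53.
Union: P44, P46, P47, P49, P50, P51, P52, P53.

P44, P46, P47, P49, P50, P51, P52, P53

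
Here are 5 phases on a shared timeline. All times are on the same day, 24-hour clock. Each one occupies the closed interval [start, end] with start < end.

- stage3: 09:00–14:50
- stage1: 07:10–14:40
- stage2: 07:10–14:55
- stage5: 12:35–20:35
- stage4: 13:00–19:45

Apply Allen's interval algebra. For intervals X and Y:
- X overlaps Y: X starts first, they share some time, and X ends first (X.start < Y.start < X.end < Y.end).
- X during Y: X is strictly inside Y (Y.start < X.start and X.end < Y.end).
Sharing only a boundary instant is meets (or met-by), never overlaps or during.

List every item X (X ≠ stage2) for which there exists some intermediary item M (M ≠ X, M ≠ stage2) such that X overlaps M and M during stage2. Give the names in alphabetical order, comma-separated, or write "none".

Target stage2 = [07:10, 14:55].
Intermediaries M with M during stage2: stage3.
Via stage3 — items with X overlaps stage3: stage1.
Union: stage1.

stage1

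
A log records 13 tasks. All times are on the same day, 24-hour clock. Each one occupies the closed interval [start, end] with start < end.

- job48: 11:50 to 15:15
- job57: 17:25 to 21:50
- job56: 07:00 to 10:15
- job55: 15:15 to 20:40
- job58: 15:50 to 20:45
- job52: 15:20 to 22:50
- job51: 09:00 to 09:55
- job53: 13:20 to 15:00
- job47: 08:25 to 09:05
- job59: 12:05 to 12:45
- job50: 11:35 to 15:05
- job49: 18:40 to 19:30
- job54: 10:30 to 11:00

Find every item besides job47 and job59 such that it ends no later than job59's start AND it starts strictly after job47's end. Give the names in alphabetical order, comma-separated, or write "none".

job54

Conditions: its end is no later than job59's start (X.end <= 12:05) AND its start is strictly after job47's end (X.start > 09:05).
job48: end 15:15 <= 12:05? ✗; start 11:50 > 09:05? ✓ → no.
job49: end 19:30 <= 12:05? ✗; start 18:40 > 09:05? ✓ → no.
job50: end 15:05 <= 12:05? ✗; start 11:35 > 09:05? ✓ → no.
job51: end 09:55 <= 12:05? ✓; start 09:00 > 09:05? ✗ → no.
job52: end 22:50 <= 12:05? ✗; start 15:20 > 09:05? ✓ → no.
job53: end 15:00 <= 12:05? ✗; start 13:20 > 09:05? ✓ → no.
job54: end 11:00 <= 12:05? ✓; start 10:30 > 09:05? ✓ → yes.
job55: end 20:40 <= 12:05? ✗; start 15:15 > 09:05? ✓ → no.
job56: end 10:15 <= 12:05? ✓; start 07:00 > 09:05? ✗ → no.
job57: end 21:50 <= 12:05? ✗; start 17:25 > 09:05? ✓ → no.
job58: end 20:45 <= 12:05? ✗; start 15:50 > 09:05? ✓ → no.
Result: job54.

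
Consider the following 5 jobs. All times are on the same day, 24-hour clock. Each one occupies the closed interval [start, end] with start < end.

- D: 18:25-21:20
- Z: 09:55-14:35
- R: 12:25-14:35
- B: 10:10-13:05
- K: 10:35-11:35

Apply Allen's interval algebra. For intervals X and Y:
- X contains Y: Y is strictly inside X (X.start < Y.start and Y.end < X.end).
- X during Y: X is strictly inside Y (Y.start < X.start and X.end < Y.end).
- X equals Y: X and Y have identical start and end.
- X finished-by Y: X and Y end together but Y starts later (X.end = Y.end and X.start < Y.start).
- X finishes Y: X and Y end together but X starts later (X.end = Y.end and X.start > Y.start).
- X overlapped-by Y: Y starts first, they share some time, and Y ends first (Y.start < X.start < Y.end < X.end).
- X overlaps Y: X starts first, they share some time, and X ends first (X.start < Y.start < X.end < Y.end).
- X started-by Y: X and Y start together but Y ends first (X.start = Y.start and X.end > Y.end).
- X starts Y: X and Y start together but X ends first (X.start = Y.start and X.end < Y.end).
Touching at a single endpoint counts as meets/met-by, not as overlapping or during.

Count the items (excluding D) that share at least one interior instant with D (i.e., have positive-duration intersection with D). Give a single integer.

Target D = [18:25, 21:20].
B [10:10, 13:05] → before → no.
K [10:35, 11:35] → before → no.
R [12:25, 14:35] → before → no.
Z [09:55, 14:35] → before → no.
Total: 0.

0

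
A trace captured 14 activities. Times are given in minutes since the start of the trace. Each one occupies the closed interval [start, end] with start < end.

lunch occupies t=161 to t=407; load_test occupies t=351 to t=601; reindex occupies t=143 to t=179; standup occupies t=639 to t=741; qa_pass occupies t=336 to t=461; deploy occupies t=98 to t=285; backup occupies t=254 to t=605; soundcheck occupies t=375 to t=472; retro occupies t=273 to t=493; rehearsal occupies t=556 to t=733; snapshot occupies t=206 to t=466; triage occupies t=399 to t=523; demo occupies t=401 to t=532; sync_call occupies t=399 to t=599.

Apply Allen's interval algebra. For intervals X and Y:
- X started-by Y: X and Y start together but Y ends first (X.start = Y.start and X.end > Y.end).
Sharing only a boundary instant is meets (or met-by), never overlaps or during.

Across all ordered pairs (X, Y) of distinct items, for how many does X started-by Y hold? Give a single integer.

Checking all 182 ordered pairs for relation 'started-by'; matching pairs in alphabetical order:
(sync_call, triage): sync_call started-by triage ✓
Count: 1.

1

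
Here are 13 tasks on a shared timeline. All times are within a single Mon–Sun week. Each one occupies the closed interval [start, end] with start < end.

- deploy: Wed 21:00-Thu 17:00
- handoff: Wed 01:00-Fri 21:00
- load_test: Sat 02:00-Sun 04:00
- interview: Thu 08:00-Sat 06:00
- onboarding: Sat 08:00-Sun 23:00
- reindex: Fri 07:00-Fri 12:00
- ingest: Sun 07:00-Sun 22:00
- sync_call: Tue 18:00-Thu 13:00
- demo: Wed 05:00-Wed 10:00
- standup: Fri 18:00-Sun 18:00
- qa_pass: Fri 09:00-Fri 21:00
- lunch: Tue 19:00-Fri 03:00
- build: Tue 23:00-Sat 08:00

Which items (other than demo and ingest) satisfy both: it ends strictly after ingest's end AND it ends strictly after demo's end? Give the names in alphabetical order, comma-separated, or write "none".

onboarding

Conditions: its end is strictly after ingest's end (X.end > Sun 22:00) AND its end is strictly after demo's end (X.end > Wed 10:00).
build: end Sat 08:00 > Sun 22:00? ✗; end Sat 08:00 > Wed 10:00? ✓ → no.
deploy: end Thu 17:00 > Sun 22:00? ✗; end Thu 17:00 > Wed 10:00? ✓ → no.
handoff: end Fri 21:00 > Sun 22:00? ✗; end Fri 21:00 > Wed 10:00? ✓ → no.
interview: end Sat 06:00 > Sun 22:00? ✗; end Sat 06:00 > Wed 10:00? ✓ → no.
load_test: end Sun 04:00 > Sun 22:00? ✗; end Sun 04:00 > Wed 10:00? ✓ → no.
lunch: end Fri 03:00 > Sun 22:00? ✗; end Fri 03:00 > Wed 10:00? ✓ → no.
onboarding: end Sun 23:00 > Sun 22:00? ✓; end Sun 23:00 > Wed 10:00? ✓ → yes.
qa_pass: end Fri 21:00 > Sun 22:00? ✗; end Fri 21:00 > Wed 10:00? ✓ → no.
reindex: end Fri 12:00 > Sun 22:00? ✗; end Fri 12:00 > Wed 10:00? ✓ → no.
standup: end Sun 18:00 > Sun 22:00? ✗; end Sun 18:00 > Wed 10:00? ✓ → no.
sync_call: end Thu 13:00 > Sun 22:00? ✗; end Thu 13:00 > Wed 10:00? ✓ → no.
Result: onboarding.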